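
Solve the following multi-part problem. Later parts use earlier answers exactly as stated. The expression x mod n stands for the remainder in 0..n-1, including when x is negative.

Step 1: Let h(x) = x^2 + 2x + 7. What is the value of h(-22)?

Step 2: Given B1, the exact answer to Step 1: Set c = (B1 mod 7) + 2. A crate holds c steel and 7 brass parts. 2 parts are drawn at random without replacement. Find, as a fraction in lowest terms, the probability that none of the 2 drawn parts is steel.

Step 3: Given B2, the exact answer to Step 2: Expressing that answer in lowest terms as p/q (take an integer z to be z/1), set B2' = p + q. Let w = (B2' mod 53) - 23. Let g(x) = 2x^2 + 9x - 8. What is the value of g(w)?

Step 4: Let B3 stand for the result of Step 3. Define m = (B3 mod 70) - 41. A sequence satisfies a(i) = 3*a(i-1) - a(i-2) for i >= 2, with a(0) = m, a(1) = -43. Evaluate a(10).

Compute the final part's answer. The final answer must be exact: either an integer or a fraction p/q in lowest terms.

Step 1: 1*(-22)^2 + 2*(-22)^1 + 7 = (484) + (-44) + (7) = 447; answer 447
Step 2: B1 = 447; c = 8; total draws C(15,2) = 105; favorable C(7,2) = 21; P = 1/5; answer 1/5
Step 3: B2 = 1/5; threaded value p + q = 6; w = -17; 2*(-17)^2 + 9*(-17)^1 - 8 = (578) + (-153) + (-8) = 417; answer 417
Step 4: B3 = 417; m = 26; a(2) = 3*(-43) - 1*(26) = -155; iterating: a(2)=-155, a(3)=-422, a(4)=-1111, a(5)=-2911, a(6)=-7622, a(7)=-19955, a(8)=-52243, a(9)=-136774, a(10)=-358079; answer -358079

-358079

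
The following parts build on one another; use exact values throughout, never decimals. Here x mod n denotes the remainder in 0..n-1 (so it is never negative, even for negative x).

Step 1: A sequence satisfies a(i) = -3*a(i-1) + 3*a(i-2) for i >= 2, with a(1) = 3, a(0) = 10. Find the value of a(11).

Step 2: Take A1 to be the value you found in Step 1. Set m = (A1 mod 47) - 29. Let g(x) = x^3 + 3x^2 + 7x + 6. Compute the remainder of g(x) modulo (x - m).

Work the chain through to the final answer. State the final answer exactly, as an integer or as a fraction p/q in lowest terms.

Step 1: a(2) = -3*(3) + 3*(10) = 21; iterating: a(2)=21, a(3)=-54, a(4)=225, a(5)=-837, a(6)=3186, a(7)=-12069, a(8)=45765, a(9)=-173502, a(10)=657801, a(11)=-2493909; answer -2493909
Step 2: A1 = -2493909; m = -24; remainder = value at the root: 1*(-24)^3 + 3*(-24)^2 + 7*(-24)^1 + 6 = (-13824) + (1728) + (-168) + (6) = -12258; answer -12258

-12258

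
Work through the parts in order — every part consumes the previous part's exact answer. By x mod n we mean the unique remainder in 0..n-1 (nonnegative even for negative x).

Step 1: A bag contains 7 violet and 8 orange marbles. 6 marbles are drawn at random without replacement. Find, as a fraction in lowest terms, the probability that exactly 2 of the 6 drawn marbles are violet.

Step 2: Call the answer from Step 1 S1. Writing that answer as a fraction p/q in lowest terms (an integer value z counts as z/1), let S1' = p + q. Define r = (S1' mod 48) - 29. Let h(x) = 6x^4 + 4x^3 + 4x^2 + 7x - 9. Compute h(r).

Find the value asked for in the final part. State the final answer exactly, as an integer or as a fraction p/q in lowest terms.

Step 1: total draws C(15,6) = 5005; favorable C(7,2)*C(8,4) = 1470; P = 42/143; answer 42/143
Step 2: S1 = 42/143; threaded value p + q = 185; r = 12; 6*(12)^4 + 4*(12)^3 + 4*(12)^2 + 7*(12)^1 - 9 = (124416) + (6912) + (576) + (84) + (-9) = 131979; answer 131979

131979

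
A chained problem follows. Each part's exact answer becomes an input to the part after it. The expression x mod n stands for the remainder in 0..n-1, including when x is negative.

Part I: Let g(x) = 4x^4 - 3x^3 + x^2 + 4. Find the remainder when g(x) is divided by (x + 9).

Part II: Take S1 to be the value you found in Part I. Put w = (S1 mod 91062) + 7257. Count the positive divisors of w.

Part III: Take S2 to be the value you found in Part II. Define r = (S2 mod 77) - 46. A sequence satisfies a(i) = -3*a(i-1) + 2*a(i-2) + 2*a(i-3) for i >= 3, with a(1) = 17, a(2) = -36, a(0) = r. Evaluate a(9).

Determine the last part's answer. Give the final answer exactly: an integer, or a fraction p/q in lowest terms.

93092

Part I: remainder = value at the root: 4*(-9)^4 - 3*(-9)^3 + 1*(-9)^2 + 4 = (26244) + (2187) + (81) + (4) = 28516; answer 28516
Part II: S1 = 28516; w = 35773; 35773 = 83 * 431; number of divisors = (1+1) * (1+1) = 4; answer 4
Part III: S2 = 4; r = -42; a(3) = -3*(-36) + 2*(17) + 2*(-42) = 58; iterating: a(3)=58, a(4)=-212, a(5)=680, a(6)=-2348, a(7)=7980, a(8)=-27276, a(9)=93092; answer 93092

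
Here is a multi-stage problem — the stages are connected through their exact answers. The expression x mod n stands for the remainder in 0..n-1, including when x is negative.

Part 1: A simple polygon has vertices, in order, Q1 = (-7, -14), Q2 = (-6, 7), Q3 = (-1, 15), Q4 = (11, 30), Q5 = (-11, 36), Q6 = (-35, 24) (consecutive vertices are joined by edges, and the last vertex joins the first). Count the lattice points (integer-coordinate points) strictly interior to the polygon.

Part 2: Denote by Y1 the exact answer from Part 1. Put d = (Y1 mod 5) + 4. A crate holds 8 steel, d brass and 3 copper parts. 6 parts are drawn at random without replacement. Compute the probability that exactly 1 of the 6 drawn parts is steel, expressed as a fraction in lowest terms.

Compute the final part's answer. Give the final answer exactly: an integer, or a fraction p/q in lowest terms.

Part 1: cross terms: (-7*7 - -6*-14)=-133, (-6*15 - -1*7)=-83, (-1*30 - 11*15)=-195, (11*36 - -11*30)=726, (-11*24 - -35*36)=996, (-35*-14 - -7*24)=658; twice the area = |1969| = 1969; area = 1969/2; boundary points = 1 + 1 + 3 + 2 + 12 + 2 = 21; strictly interior points = area - boundary/2 + 1 = 975; answer 975
Part 2: Y1 = 975; d = 4; total draws C(15,6) = 5005; favorable C(8,1)*C(7,5) = 168; P = 24/715; answer 24/715

24/715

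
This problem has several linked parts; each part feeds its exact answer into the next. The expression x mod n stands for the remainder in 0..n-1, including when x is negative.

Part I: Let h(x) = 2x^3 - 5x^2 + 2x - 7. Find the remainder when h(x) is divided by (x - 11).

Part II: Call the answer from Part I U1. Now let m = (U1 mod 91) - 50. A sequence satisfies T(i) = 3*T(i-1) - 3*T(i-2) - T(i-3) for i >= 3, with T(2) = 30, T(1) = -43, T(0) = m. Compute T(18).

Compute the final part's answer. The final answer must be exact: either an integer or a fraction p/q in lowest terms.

Part I: remainder = value at the root: 2*(11)^3 - 5*(11)^2 + 2*(11)^1 - 7 = (2662) + (-605) + (22) + (-7) = 2072; answer 2072
Part II: U1 = 2072; m = 20; T(3) = 3*(30) - 3*(-43) - 1*(20) = 199; iterating: T(3)=199, T(4)=550, T(5)=1023, T(6)=1220, T(7)=41, T(8)=-4560, T(9)=-15023, T(10)=-31430, T(11)=-44661, T(12)=-24670, T(13)=91403, T(14)=392880, T(15)=929101, T(16)=1517260, T(17)=1371597, T(18)=-1366090; answer -1366090

-1366090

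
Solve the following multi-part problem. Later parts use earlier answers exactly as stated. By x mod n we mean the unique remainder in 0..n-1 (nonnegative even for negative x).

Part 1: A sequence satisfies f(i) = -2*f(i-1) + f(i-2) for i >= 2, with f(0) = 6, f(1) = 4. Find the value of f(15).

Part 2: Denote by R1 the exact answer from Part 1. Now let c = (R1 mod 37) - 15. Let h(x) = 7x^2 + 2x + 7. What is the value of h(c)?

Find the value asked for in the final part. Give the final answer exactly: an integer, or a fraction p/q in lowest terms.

Part 1: f(2) = -2*(4) + 1*(6) = -2; iterating: f(2)=-2, f(3)=8, f(4)=-18, f(5)=44, f(6)=-106, f(7)=256, f(8)=-618, f(9)=1492, f(10)=-3602, f(11)=8696, f(12)=-20994, f(13)=50684, f(14)=-122362, f(15)=295408; answer 295408
Part 2: R1 = 295408; c = -15; 7*(-15)^2 + 2*(-15)^1 + 7 = (1575) + (-30) + (7) = 1552; answer 1552

1552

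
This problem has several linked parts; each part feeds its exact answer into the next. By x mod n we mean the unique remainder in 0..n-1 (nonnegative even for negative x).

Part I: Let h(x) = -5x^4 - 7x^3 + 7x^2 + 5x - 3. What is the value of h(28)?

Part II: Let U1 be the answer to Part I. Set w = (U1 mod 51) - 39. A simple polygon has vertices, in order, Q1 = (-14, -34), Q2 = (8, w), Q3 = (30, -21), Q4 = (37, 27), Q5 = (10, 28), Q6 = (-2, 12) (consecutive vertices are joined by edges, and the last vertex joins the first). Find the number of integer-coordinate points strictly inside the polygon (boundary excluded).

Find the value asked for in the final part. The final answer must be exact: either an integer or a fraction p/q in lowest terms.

Part I: -5*(28)^4 - 7*(28)^3 + 7*(28)^2 + 5*(28)^1 - 3 = (-3073280) + (-153664) + (5488) + (140) + (-3) = -3221319; answer -3221319
Part II: U1 = -3221319; w = 6; cross terms: (-14*6 - 8*-34)=188, (8*-21 - 30*6)=-348, (30*27 - 37*-21)=1587, (37*28 - 10*27)=766, (10*12 - -2*28)=176, (-2*-34 - -14*12)=236; twice the area = |2605| = 2605; area = 2605/2; boundary points = 2 + 1 + 1 + 1 + 4 + 2 = 11; strictly interior points = area - boundary/2 + 1 = 1298; answer 1298

1298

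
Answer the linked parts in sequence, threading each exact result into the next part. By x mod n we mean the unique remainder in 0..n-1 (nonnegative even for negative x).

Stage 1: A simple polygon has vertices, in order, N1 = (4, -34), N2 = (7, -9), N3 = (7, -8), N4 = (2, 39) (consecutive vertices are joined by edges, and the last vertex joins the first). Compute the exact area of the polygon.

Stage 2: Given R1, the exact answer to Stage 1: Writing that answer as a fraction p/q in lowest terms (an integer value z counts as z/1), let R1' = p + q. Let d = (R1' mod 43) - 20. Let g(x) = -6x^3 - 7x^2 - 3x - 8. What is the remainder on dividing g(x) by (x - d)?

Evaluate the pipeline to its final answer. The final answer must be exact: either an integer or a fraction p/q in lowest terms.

7164

Stage 1: cross terms: (4*-9 - 7*-34)=202, (7*-8 - 7*-9)=7, (7*39 - 2*-8)=289, (2*-34 - 4*39)=-224; twice the area = |274| = 274; area = 137; answer 137
Stage 2: R1 = 137; threaded value p + q = 138; d = -11; remainder = value at the root: -6*(-11)^3 - 7*(-11)^2 - 3*(-11)^1 - 8 = (7986) + (-847) + (33) + (-8) = 7164; answer 7164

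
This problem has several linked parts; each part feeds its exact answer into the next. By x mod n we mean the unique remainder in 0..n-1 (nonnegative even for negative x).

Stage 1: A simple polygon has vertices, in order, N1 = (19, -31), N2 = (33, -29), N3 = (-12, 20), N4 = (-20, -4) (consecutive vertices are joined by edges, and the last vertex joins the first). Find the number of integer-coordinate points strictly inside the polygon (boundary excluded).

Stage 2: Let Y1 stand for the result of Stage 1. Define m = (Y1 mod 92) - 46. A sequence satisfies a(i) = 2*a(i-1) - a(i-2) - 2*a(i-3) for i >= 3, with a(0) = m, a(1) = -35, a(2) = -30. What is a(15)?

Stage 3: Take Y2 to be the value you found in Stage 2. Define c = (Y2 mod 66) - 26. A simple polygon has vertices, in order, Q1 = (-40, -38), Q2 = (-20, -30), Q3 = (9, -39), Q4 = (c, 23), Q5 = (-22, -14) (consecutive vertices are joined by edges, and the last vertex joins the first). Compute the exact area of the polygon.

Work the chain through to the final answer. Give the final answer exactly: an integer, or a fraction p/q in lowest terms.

Stage 1: cross terms: (19*-29 - 33*-31)=472, (33*20 - -12*-29)=312, (-12*-4 - -20*20)=448, (-20*-31 - 19*-4)=696; twice the area = |1928| = 1928; area = 964; boundary points = 2 + 1 + 8 + 3 = 14; strictly interior points = area - boundary/2 + 1 = 958; answer 958
Stage 2: Y1 = 958; m = -8; a(3) = 2*(-30) - 1*(-35) - 2*(-8) = -9; iterating: a(3)=-9, a(4)=82, a(5)=233, a(6)=402, a(7)=407, a(8)=-54, a(9)=-1319, a(10)=-3398, a(11)=-5369, a(12)=-4702, a(13)=2761, a(14)=20962, a(15)=48567; answer 48567
Stage 3: Y2 = 48567; c = 31; cross terms: (-40*-30 - -20*-38)=440, (-20*-39 - 9*-30)=1050, (9*23 - 31*-39)=1416, (31*-14 - -22*23)=72, (-22*-38 - -40*-14)=276; twice the area = |3254| = 3254; area = 1627; answer 1627

1627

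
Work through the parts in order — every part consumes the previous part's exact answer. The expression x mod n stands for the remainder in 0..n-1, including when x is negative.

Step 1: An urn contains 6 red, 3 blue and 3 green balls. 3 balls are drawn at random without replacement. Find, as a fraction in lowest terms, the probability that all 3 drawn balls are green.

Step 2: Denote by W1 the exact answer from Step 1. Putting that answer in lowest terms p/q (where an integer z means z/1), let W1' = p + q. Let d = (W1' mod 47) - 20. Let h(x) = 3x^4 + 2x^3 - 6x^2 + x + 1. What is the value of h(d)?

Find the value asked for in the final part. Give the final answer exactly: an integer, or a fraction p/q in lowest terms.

89077

Step 1: total draws C(12,3) = 220; favorable C(3,3) = 1; P = 1/220; answer 1/220
Step 2: W1 = 1/220; threaded value p + q = 221; d = 13; 3*(13)^4 + 2*(13)^3 - 6*(13)^2 + 1*(13)^1 + 1 = (85683) + (4394) + (-1014) + (13) + (1) = 89077; answer 89077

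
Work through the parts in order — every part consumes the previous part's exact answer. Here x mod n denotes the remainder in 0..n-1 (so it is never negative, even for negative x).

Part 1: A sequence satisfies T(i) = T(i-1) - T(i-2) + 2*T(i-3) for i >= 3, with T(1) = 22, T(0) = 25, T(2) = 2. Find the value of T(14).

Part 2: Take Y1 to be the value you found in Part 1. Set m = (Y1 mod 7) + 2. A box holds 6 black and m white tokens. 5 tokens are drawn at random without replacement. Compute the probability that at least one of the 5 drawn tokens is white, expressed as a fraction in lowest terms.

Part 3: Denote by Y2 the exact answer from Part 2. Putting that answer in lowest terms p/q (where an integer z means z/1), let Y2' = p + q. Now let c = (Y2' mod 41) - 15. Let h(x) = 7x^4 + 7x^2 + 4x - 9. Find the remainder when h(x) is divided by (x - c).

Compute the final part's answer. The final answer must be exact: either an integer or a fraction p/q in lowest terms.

Part 1: T(3) = 1*(2) - 1*(22) + 2*(25) = 30; iterating: T(3)=30, T(4)=72, T(5)=46, T(6)=34, T(7)=132, T(8)=190, T(9)=126, T(10)=200, T(11)=454, T(12)=506, T(13)=452, T(14)=854; answer 854
Part 2: Y1 = 854; m = 2; total draws C(8,5) = 56; complement C(6,5) = 6; favorable 56 - 6 = 50; P = 25/28; answer 25/28
Part 3: Y2 = 25/28; threaded value p + q = 53; c = -3; remainder = value at the root: 7*(-3)^4 + 7*(-3)^2 + 4*(-3)^1 - 9 = (567) + (63) + (-12) + (-9) = 609; answer 609

609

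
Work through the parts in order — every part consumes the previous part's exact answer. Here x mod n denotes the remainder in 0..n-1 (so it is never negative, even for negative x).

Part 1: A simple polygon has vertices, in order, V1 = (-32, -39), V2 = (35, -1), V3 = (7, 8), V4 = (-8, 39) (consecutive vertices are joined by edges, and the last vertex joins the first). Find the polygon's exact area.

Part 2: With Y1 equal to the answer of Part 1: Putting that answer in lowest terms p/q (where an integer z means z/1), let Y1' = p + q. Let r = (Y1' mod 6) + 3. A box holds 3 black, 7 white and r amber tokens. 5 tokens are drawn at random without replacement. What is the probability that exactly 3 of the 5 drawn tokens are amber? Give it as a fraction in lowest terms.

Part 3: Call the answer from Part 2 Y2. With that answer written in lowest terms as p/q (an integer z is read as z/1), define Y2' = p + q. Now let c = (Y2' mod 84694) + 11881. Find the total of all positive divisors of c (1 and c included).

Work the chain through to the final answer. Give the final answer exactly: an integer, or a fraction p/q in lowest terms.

Part 1: cross terms: (-32*-1 - 35*-39)=1397, (35*8 - 7*-1)=287, (7*39 - -8*8)=337, (-8*-39 - -32*39)=1560; twice the area = |3581| = 3581; area = 3581/2; answer 3581/2
Part 2: Y1 = 3581/2; threaded value p + q = 3583; r = 4; total draws C(14,5) = 2002; favorable C(4,3)*C(10,2) = 180; P = 90/1001; answer 90/1001
Part 3: Y2 = 90/1001; threaded value p + q = 1091; c = 12972; 12972 = 2^2 * 3 * 23 * 47; sigma = (1 + 2 + 4) * (1 + 3) * (1 + 23) * (1 + 47) = 7 * 4 * 24 * 48 = 32256; answer 32256

32256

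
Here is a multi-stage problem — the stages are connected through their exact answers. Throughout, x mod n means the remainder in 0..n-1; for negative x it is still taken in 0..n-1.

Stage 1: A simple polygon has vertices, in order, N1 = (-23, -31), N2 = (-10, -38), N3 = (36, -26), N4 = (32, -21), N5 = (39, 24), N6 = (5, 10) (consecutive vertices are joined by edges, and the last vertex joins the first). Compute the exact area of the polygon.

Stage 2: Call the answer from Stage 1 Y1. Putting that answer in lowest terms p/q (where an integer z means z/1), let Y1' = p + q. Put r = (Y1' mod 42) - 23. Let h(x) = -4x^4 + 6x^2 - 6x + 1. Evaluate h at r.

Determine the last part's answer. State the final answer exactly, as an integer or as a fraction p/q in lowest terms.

Stage 1: cross terms: (-23*-38 - -10*-31)=564, (-10*-26 - 36*-38)=1628, (36*-21 - 32*-26)=76, (32*24 - 39*-21)=1587, (39*10 - 5*24)=270, (5*-31 - -23*10)=75; twice the area = |4200| = 4200; area = 2100; answer 2100
Stage 2: Y1 = 2100; threaded value p + q = 2101; r = -22; -4*(-22)^4 + 6*(-22)^2 - 6*(-22)^1 + 1 = (-937024) + (2904) + (132) + (1) = -933987; answer -933987

-933987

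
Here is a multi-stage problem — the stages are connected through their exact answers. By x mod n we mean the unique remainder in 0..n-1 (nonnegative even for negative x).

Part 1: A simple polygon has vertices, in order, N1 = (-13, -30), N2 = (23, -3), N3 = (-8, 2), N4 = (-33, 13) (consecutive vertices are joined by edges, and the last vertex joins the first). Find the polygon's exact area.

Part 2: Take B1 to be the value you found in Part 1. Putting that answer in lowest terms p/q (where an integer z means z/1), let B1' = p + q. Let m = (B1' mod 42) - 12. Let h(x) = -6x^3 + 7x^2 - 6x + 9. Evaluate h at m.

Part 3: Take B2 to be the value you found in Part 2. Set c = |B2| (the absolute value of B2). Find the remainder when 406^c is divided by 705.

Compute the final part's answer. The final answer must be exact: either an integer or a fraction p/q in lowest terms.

331

Part 1: cross terms: (-13*-3 - 23*-30)=729, (23*2 - -8*-3)=22, (-8*13 - -33*2)=-38, (-33*-30 - -13*13)=1159; twice the area = |1872| = 1872; area = 936; answer 936
Part 2: B1 = 936; threaded value p + q = 937; m = 1; -6*(1)^3 + 7*(1)^2 - 6*(1)^1 + 9 = (-6) + (7) + (-6) + (9) = 4; answer 4
Part 3: B2 = 4; c = 4; squarings mod 705: 406^1=406, 406^2=571, 406^4=331; 406^4 = 406^4 = 331 (mod 705); answer 331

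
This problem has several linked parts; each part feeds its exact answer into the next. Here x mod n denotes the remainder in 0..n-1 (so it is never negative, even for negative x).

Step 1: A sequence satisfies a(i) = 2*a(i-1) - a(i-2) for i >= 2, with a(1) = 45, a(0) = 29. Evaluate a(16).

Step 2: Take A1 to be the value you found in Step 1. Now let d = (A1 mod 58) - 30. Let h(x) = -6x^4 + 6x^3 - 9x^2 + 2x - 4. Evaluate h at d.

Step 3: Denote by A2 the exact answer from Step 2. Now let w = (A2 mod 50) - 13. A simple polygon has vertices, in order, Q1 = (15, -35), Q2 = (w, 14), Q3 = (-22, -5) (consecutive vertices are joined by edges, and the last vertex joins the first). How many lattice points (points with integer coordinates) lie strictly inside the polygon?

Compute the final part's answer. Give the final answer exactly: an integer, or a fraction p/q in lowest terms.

1041

Step 1: a(2) = 2*(45) - 1*(29) = 61; iterating: a(2)=61, a(3)=77, a(4)=93, a(5)=109, a(6)=125, a(7)=141, a(8)=157, a(9)=173, a(10)=189, a(11)=205, a(12)=221, a(13)=237, a(14)=253, a(15)=269, a(16)=285; answer 285
Step 2: A1 = 285; d = 23; -6*(23)^4 + 6*(23)^3 - 9*(23)^2 + 2*(23)^1 - 4 = (-1679046) + (73002) + (-4761) + (46) + (-4) = -1610763; answer -1610763
Step 3: A2 = -1610763; w = 24; cross terms: (15*14 - 24*-35)=1050, (24*-5 - -22*14)=188, (-22*-35 - 15*-5)=845; twice the area = |2083| = 2083; area = 2083/2; boundary points = 1 + 1 + 1 = 3; strictly interior points = area - boundary/2 + 1 = 1041; answer 1041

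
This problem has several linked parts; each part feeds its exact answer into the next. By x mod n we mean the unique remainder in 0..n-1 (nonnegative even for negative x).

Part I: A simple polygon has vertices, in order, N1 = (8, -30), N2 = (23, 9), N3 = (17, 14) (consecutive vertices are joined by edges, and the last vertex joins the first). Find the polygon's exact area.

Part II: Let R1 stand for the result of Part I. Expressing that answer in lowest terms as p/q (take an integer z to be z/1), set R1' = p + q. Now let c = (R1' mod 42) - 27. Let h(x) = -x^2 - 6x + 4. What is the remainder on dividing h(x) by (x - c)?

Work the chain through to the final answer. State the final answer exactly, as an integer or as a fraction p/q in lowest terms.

-36

Part I: cross terms: (8*9 - 23*-30)=762, (23*14 - 17*9)=169, (17*-30 - 8*14)=-622; twice the area = |309| = 309; area = 309/2; answer 309/2
Part II: R1 = 309/2; threaded value p + q = 311; c = -10; remainder = value at the root: -1*(-10)^2 - 6*(-10)^1 + 4 = (-100) + (60) + (4) = -36; answer -36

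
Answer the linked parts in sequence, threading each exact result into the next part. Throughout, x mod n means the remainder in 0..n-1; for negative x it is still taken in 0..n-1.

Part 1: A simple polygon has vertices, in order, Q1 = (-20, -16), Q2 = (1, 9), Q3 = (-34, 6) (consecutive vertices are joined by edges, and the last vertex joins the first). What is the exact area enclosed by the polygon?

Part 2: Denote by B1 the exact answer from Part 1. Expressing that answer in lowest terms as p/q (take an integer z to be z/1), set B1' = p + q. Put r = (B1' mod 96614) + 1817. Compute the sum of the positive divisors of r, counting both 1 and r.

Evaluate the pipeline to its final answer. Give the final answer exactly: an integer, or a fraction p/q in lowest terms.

4340

Part 1: cross terms: (-20*9 - 1*-16)=-164, (1*6 - -34*9)=312, (-34*-16 - -20*6)=664; twice the area = |812| = 812; area = 406; answer 406
Part 2: B1 = 406; threaded value p + q = 407; r = 2224; 2224 = 2^4 * 139; sigma = (1 + 2 + 4 + 8 + 16) * (1 + 139) = 31 * 140 = 4340; answer 4340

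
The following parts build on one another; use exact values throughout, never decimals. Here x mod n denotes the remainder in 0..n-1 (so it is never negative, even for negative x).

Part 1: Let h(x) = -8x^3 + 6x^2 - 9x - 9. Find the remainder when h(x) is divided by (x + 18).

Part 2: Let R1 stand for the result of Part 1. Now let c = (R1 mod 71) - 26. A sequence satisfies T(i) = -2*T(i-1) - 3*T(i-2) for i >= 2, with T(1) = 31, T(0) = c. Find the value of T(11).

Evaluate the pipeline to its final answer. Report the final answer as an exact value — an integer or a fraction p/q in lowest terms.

Part 1: remainder = value at the root: -8*(-18)^3 + 6*(-18)^2 - 9*(-18)^1 - 9 = (46656) + (1944) + (162) + (-9) = 48753; answer 48753
Part 2: R1 = 48753; c = 21; T(2) = -2*(31) - 3*(21) = -125; iterating: T(2)=-125, T(3)=157, T(4)=61, T(5)=-593, T(6)=1003, T(7)=-227, T(8)=-2555, T(9)=5791, T(10)=-3917, T(11)=-9539; answer -9539

-9539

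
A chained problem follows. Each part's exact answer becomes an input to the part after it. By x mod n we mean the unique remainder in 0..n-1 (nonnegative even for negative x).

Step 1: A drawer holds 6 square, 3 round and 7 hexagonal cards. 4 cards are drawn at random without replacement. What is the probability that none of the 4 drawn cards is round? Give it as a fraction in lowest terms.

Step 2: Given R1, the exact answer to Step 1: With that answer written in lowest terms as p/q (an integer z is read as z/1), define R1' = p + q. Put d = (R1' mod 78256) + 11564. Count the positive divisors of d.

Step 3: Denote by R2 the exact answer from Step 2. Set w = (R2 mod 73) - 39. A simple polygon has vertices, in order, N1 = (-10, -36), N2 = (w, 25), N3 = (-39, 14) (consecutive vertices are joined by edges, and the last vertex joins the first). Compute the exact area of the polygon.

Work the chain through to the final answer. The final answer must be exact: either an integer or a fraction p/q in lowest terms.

519/2

Step 1: total draws C(16,4) = 1820; favorable C(13,4) = 715; P = 11/28; answer 11/28
Step 2: R1 = 11/28; threaded value p + q = 39; d = 11603; 11603 = 41 * 283; number of divisors = (1+1) * (1+1) = 4; answer 4
Step 3: R2 = 4; w = -35; cross terms: (-10*25 - -35*-36)=-1510, (-35*14 - -39*25)=485, (-39*-36 - -10*14)=1544; twice the area = |519| = 519; area = 519/2; answer 519/2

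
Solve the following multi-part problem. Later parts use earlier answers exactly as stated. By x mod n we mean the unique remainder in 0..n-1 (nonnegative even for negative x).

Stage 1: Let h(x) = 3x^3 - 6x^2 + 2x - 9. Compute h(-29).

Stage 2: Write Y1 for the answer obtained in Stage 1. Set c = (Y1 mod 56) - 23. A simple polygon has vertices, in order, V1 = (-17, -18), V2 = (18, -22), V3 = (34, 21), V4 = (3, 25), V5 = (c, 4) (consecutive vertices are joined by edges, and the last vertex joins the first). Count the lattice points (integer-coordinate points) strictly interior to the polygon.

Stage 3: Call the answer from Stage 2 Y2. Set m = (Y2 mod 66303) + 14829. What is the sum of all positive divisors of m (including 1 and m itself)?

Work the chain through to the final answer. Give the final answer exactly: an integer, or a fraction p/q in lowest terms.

33000

Stage 1: 3*(-29)^3 - 6*(-29)^2 + 2*(-29)^1 - 9 = (-73167) + (-5046) + (-58) + (-9) = -78280; answer -78280
Stage 2: Y1 = -78280; c = -15; cross terms: (-17*-22 - 18*-18)=698, (18*21 - 34*-22)=1126, (34*25 - 3*21)=787, (3*4 - -15*25)=387, (-15*-18 - -17*4)=338; twice the area = |3336| = 3336; area = 1668; boundary points = 1 + 1 + 1 + 3 + 2 = 8; strictly interior points = area - boundary/2 + 1 = 1665; answer 1665
Stage 3: Y2 = 1665; m = 16494; 16494 = 2 * 3 * 2749; sigma = (1 + 2) * (1 + 3) * (1 + 2749) = 3 * 4 * 2750 = 33000; answer 33000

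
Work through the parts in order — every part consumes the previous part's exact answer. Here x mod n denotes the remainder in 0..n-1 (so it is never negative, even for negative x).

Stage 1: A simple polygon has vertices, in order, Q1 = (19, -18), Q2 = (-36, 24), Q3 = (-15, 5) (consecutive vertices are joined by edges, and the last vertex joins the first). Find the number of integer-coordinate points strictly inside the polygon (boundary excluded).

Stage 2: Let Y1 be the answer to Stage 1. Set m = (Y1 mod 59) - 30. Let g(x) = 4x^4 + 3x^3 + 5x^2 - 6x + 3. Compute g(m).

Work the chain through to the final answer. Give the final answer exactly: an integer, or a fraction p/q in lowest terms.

15219

Stage 1: cross terms: (19*24 - -36*-18)=-192, (-36*5 - -15*24)=180, (-15*-18 - 19*5)=175; twice the area = |163| = 163; area = 163/2; boundary points = 1 + 1 + 1 = 3; strictly interior points = area - boundary/2 + 1 = 81; answer 81
Stage 2: Y1 = 81; m = -8; 4*(-8)^4 + 3*(-8)^3 + 5*(-8)^2 - 6*(-8)^1 + 3 = (16384) + (-1536) + (320) + (48) + (3) = 15219; answer 15219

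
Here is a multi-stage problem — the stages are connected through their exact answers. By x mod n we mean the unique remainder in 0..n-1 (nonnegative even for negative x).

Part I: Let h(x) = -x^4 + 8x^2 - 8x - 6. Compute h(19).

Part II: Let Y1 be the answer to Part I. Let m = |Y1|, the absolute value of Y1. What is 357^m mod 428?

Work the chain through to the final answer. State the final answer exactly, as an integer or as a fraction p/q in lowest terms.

Part I: -1*(19)^4 + 8*(19)^2 - 8*(19)^1 - 6 = (-130321) + (2888) + (-152) + (-6) = -127591; answer -127591
Part II: Y1 = -127591; m = 127591; squarings mod 428: 357^1=357, 357^2=333, 357^4=37, 357^8=85, 357^16=377, 357^32=33, 357^64=233, 357^128=361, 357^256=209, 357^512=25, 357^1024=197, 357^2048=289, 357^4096=61, 357^8192=297, 357^16384=41, 357^32768=397, 357^65536=105; 357^127591 = 357^1 * 357^2 * 357^4 * 357^32 * 357^64 * 357^512 * 357^4096 * 357^8192 * 357^16384 * 357^32768 * 357^65536 = 253 (mod 428); answer 253

253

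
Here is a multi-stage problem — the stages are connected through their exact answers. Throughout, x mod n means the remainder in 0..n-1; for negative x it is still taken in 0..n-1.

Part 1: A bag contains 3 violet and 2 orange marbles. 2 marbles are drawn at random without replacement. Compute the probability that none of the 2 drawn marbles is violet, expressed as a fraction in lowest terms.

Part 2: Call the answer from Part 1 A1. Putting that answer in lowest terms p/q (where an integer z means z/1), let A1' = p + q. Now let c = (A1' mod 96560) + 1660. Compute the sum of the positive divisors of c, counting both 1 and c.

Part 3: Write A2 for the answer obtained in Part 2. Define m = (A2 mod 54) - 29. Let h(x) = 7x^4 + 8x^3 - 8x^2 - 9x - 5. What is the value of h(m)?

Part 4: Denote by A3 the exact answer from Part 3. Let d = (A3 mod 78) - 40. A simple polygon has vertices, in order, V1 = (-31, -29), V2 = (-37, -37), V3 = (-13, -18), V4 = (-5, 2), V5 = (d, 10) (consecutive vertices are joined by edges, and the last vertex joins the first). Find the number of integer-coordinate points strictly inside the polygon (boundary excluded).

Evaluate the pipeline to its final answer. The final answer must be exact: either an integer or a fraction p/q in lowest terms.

554

Part 1: total draws C(5,2) = 10; favorable C(2,2) = 1; P = 1/10; answer 1/10
Part 2: A1 = 1/10; threaded value p + q = 11; c = 1671; 1671 = 3 * 557; sigma = (1 + 3) * (1 + 557) = 4 * 558 = 2232; answer 2232
Part 3: A2 = 2232; m = -11; 7*(-11)^4 + 8*(-11)^3 - 8*(-11)^2 - 9*(-11)^1 - 5 = (102487) + (-10648) + (-968) + (99) + (-5) = 90965; answer 90965
Part 4: A3 = 90965; d = -23; cross terms: (-31*-37 - -37*-29)=74, (-37*-18 - -13*-37)=185, (-13*2 - -5*-18)=-116, (-5*10 - -23*2)=-4, (-23*-29 - -31*10)=977; twice the area = |1116| = 1116; area = 558; boundary points = 2 + 1 + 4 + 2 + 1 = 10; strictly interior points = area - boundary/2 + 1 = 554; answer 554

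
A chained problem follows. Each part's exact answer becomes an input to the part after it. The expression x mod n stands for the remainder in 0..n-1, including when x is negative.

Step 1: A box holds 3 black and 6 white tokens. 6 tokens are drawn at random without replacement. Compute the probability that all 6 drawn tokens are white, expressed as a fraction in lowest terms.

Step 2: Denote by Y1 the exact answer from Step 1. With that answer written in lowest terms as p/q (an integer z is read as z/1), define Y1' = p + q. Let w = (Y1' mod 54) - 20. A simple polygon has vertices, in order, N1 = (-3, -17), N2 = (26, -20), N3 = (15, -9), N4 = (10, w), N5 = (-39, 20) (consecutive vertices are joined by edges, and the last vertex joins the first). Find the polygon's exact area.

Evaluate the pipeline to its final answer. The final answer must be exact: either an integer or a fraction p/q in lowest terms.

Step 1: total draws C(9,6) = 84; favorable C(6,6) = 1; P = 1/84; answer 1/84
Step 2: Y1 = 1/84; threaded value p + q = 85; w = 11; cross terms: (-3*-20 - 26*-17)=502, (26*-9 - 15*-20)=66, (15*11 - 10*-9)=255, (10*20 - -39*11)=629, (-39*-17 - -3*20)=723; twice the area = |2175| = 2175; area = 2175/2; answer 2175/2

2175/2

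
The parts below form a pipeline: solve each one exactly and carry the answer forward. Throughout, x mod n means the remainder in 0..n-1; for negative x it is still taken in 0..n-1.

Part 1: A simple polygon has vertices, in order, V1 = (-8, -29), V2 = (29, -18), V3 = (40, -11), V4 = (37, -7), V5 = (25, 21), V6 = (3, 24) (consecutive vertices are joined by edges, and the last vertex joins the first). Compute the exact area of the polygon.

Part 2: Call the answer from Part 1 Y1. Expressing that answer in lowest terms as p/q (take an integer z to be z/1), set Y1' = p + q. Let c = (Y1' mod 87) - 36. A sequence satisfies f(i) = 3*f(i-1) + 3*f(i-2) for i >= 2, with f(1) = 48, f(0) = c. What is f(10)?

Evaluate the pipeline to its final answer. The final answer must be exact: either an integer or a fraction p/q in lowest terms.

Part 1: cross terms: (-8*-18 - 29*-29)=985, (29*-11 - 40*-18)=401, (40*-7 - 37*-11)=127, (37*21 - 25*-7)=952, (25*24 - 3*21)=537, (3*-29 - -8*24)=105; twice the area = |3107| = 3107; area = 3107/2; answer 3107/2
Part 2: Y1 = 3107/2; threaded value p + q = 3109; c = 28; f(2) = 3*(48) + 3*(28) = 228; iterating: f(2)=228, f(3)=828, f(4)=3168, f(5)=11988, f(6)=45468, f(7)=172368, f(8)=653508, f(9)=2477628, f(10)=9393408; answer 9393408

9393408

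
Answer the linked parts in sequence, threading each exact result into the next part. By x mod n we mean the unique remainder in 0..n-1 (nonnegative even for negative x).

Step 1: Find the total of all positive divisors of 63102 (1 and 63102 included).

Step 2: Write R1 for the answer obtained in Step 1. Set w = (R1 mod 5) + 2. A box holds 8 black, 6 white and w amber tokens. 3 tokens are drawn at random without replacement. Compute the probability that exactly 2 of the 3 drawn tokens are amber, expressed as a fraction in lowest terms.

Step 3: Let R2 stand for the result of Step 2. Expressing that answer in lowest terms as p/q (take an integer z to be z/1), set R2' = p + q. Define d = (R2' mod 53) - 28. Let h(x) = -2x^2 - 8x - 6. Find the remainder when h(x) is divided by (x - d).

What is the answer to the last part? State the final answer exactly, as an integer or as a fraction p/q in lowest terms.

-448

Step 1: 63102 = 2 * 3 * 13 * 809; sigma = (1 + 2) * (1 + 3) * (1 + 13) * (1 + 809) = 3 * 4 * 14 * 810 = 136080; answer 136080
Step 2: R1 = 136080; w = 2; total draws C(16,3) = 560; favorable C(2,2)*C(14,1) = 14; P = 1/40; answer 1/40
Step 3: R2 = 1/40; threaded value p + q = 41; d = 13; remainder = value at the root: -2*(13)^2 - 8*(13)^1 - 6 = (-338) + (-104) + (-6) = -448; answer -448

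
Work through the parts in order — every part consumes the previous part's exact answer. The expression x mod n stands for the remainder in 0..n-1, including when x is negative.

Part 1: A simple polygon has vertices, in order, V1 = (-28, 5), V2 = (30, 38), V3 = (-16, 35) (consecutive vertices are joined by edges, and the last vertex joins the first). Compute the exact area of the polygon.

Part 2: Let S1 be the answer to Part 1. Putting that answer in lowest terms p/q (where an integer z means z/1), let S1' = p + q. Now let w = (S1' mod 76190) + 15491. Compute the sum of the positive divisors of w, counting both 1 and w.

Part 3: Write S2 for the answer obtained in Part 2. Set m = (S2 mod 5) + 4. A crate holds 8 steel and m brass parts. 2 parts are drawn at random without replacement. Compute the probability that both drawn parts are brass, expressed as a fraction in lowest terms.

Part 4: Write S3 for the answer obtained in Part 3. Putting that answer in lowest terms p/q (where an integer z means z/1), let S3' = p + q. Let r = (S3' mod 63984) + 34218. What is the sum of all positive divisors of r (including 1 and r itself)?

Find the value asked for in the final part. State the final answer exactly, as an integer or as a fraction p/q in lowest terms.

Part 1: cross terms: (-28*38 - 30*5)=-1214, (30*35 - -16*38)=1658, (-16*5 - -28*35)=900; twice the area = |1344| = 1344; area = 672; answer 672
Part 2: S1 = 672; threaded value p + q = 673; w = 16164; 16164 = 2^2 * 3^2 * 449; sigma = (1 + 2 + 4) * (1 + 3 + 9) * (1 + 449) = 7 * 13 * 450 = 40950; answer 40950
Part 3: S2 = 40950; m = 4; total draws C(12,2) = 66; favorable C(4,2) = 6; P = 1/11; answer 1/11
Part 4: S3 = 1/11; threaded value p + q = 12; r = 34230; 34230 = 2 * 3 * 5 * 7 * 163; sigma = (1 + 2) * (1 + 3) * (1 + 5) * (1 + 7) * (1 + 163) = 3 * 4 * 6 * 8 * 164 = 94464; answer 94464

94464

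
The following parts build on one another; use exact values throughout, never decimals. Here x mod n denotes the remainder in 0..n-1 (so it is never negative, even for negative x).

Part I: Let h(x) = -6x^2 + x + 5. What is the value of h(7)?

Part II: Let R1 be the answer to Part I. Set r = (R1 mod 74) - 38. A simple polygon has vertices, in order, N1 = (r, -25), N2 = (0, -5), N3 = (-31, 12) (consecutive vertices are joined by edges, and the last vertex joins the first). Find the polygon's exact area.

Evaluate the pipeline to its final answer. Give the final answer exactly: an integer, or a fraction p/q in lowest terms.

Part I: -6*(7)^2 + 1*(7)^1 + 5 = (-294) + (7) + (5) = -282; answer -282
Part II: R1 = -282; r = -24; cross terms: (-24*-5 - 0*-25)=120, (0*12 - -31*-5)=-155, (-31*-25 - -24*12)=1063; twice the area = |1028| = 1028; area = 514; answer 514

514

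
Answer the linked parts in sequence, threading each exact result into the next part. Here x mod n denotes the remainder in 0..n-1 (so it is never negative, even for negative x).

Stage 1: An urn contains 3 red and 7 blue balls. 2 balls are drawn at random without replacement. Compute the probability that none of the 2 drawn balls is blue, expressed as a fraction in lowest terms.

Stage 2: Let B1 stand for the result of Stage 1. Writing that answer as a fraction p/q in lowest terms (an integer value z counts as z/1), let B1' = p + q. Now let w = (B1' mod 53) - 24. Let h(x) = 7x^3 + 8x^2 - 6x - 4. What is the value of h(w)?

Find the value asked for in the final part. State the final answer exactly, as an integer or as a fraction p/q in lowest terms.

Stage 1: total draws C(10,2) = 45; favorable C(3,2) = 3; P = 1/15; answer 1/15
Stage 2: B1 = 1/15; threaded value p + q = 16; w = -8; 7*(-8)^3 + 8*(-8)^2 - 6*(-8)^1 - 4 = (-3584) + (512) + (48) + (-4) = -3028; answer -3028

-3028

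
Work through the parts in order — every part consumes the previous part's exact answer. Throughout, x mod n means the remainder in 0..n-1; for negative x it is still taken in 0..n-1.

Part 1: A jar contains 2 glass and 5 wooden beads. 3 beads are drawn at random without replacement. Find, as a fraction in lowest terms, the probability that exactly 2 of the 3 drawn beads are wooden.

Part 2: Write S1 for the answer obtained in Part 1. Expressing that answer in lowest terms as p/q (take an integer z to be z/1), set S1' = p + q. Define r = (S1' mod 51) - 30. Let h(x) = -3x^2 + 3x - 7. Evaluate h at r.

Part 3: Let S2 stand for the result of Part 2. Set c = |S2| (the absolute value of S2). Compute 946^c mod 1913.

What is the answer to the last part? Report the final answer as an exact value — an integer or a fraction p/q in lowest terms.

1212

Part 1: total draws C(7,3) = 35; favorable C(5,2)*C(2,1) = 20; P = 4/7; answer 4/7
Part 2: S1 = 4/7; threaded value p + q = 11; r = -19; -3*(-19)^2 + 3*(-19)^1 - 7 = (-1083) + (-57) + (-7) = -1147; answer -1147
Part 3: S2 = -1147; c = 1147; squarings mod 1913: 946^1=946, 946^2=1545, 946^4=1514, 946^8=422, 946^16=175, 946^32=17, 946^64=289, 946^128=1262, 946^256=1028, 946^512=808, 946^1024=531; 946^1147 = 946^1 * 946^2 * 946^8 * 946^16 * 946^32 * 946^64 * 946^1024 = 1212 (mod 1913); answer 1212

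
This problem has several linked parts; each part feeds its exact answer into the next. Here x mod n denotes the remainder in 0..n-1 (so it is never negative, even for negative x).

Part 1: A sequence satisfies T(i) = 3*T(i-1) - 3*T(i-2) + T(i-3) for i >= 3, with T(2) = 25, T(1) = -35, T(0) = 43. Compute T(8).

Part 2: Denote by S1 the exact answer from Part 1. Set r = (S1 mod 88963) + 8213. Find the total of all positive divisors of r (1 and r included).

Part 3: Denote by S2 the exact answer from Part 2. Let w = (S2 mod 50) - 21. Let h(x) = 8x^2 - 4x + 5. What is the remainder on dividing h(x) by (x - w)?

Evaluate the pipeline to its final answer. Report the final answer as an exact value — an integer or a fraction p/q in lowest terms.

Part 1: T(3) = 3*(25) - 3*(-35) + 1*(43) = 223; iterating: T(3)=223, T(4)=559, T(5)=1033, T(6)=1645, T(7)=2395, T(8)=3283; answer 3283
Part 2: S1 = 3283; r = 11496; 11496 = 2^3 * 3 * 479; sigma = (1 + 2 + 4 + 8) * (1 + 3) * (1 + 479) = 15 * 4 * 480 = 28800; answer 28800
Part 3: S2 = 28800; w = -21; remainder = value at the root: 8*(-21)^2 - 4*(-21)^1 + 5 = (3528) + (84) + (5) = 3617; answer 3617

3617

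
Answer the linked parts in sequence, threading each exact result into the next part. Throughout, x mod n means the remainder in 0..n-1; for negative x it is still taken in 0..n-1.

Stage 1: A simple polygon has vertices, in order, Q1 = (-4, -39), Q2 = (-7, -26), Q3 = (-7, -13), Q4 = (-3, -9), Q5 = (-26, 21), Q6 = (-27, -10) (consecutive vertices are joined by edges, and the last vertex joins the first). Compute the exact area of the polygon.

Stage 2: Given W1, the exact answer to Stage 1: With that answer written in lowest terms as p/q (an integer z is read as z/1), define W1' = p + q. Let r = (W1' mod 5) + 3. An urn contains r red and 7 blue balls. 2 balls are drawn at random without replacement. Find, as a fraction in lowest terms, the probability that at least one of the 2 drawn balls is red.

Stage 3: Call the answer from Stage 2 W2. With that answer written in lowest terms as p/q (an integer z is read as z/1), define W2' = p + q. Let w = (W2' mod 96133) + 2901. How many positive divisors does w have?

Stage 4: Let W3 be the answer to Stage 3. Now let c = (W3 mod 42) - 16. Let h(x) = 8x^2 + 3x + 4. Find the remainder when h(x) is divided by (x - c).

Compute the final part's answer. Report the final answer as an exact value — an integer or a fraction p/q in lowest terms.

Stage 1: cross terms: (-4*-26 - -7*-39)=-169, (-7*-13 - -7*-26)=-91, (-7*-9 - -3*-13)=24, (-3*21 - -26*-9)=-297, (-26*-10 - -27*21)=827, (-27*-39 - -4*-10)=1013; twice the area = |1307| = 1307; area = 1307/2; answer 1307/2
Stage 2: W1 = 1307/2; threaded value p + q = 1309; r = 7; total draws C(14,2) = 91; complement C(7,2) = 21; favorable 91 - 21 = 70; P = 10/13; answer 10/13
Stage 3: W2 = 10/13; threaded value p + q = 23; w = 2924; 2924 = 2^2 * 17 * 43; number of divisors = (2+1) * (1+1) * (1+1) = 12; answer 12
Stage 4: W3 = 12; c = -4; remainder = value at the root: 8*(-4)^2 + 3*(-4)^1 + 4 = (128) + (-12) + (4) = 120; answer 120

120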